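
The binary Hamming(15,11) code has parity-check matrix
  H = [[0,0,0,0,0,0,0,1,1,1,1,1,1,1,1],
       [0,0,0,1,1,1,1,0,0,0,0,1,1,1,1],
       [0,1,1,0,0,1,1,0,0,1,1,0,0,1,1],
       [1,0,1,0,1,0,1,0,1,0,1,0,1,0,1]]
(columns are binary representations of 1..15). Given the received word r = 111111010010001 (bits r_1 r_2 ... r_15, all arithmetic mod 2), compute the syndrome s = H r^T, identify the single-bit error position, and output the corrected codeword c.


s = (1, 0, 1, 1)^T, error position = 11, corrected codeword c = 111111010000001

Compute s = H r^T mod 2 one row at a time:
  s_1 = 1 + 0 + 0 + 1 + 0 + 0 + 0 + 1 = 3 ≡ 1 (mod 2).
  s_2 = 1 + 1 + 1 + 0 + 0 + 0 + 0 + 1 = 4 ≡ 0 (mod 2).
  s_3 = 1 + 1 + 1 + 0 + 0 + 1 + 0 + 1 = 5 ≡ 1 (mod 2).
  s_4 = 1 + 1 + 1 + 0 + 0 + 1 + 0 + 1 = 5 ≡ 1 (mod 2).
s = (1, 0, 1, 1)^T — this equals column 11 of H (binary 1011), so error is at position 11.
Correct: flip bit 11 of r = 111111010010001 to get c = 111111010000001.


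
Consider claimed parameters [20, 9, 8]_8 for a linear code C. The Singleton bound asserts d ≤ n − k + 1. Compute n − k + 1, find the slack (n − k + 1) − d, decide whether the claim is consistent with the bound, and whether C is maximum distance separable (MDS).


Singleton RHS = n − k + 1 = 12, slack = 4, bound satisfied, not MDS.

Singleton bound: d ≤ n − k + 1.
Here n = 20, k = 9, so n − k + 1 = 12.
Given d = 8, check d ≤ 12: YES.
Slack = (n − k + 1) − d = 4.
The code is NOT MDS (slack = 4 > 0).
Description: the claimed parameters are [20, 9, 8]_8; such a code would be non-MDS.


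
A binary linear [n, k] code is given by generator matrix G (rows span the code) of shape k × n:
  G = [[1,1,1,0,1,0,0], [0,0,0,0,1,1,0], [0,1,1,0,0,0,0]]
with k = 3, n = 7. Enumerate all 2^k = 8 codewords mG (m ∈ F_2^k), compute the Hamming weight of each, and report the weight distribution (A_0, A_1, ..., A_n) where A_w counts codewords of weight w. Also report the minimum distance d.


Weight distribution: A_0 = 1, A_2 = 4, A_4 = 3. Minimum distance d = 2.

Enumerate all 2^3 = 8 messages m ∈ F_2^3.
For each, compute codeword c = mG in F_2^7, then tally its weight.
  m = 000 → c = 0000000, weight = 0.
  m = 100 → c = 1110100, weight = 4.
  m = 010 → c = 0000110, weight = 2.
  m = 110 → c = 1110010, weight = 4.
  m = 001 → c = 0110000, weight = 2.
  m = 101 → c = 1000100, weight = 2.
  m = 011 → c = 0110110, weight = 4.
  m = 111 → c = 1000010, weight = 2.
Tally weights:
  weight 0: 1 codewords.
  weight 2: 4 codewords.
  weight 4: 3 codewords.
Minimum distance d = smallest w > 0 with A_w > 0 = 2.
Sanity: Σ A_w = 8 = 2^3 = 8 ✓.


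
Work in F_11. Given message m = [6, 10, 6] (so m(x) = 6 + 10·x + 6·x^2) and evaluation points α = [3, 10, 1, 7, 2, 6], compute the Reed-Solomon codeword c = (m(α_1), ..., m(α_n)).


c = [2, 2, 0, 7, 6, 7]

Message polynomial: m(x) = 6 + 10·x + 6·x^2 (mod 11).
For each evaluation point α_i, compute m(α_i) mod 11:
  α_1 = 3: Horner steps 6 → 6 → 2, so m(3) = 2.
  α_2 = 10: Horner steps 6 → 4 → 2, so m(10) = 2.
  α_3 = 1: Horner steps 6 → 5 → 0, so m(1) = 0.
  α_4 = 7: Horner steps 6 → 8 → 7, so m(7) = 7.
  α_5 = 2: Horner steps 6 → 0 → 6, so m(2) = 6.
  α_6 = 6: Horner steps 6 → 2 → 7, so m(6) = 7.
Codeword c = [2, 2, 0, 7, 6, 7] ∈ F_11^6.


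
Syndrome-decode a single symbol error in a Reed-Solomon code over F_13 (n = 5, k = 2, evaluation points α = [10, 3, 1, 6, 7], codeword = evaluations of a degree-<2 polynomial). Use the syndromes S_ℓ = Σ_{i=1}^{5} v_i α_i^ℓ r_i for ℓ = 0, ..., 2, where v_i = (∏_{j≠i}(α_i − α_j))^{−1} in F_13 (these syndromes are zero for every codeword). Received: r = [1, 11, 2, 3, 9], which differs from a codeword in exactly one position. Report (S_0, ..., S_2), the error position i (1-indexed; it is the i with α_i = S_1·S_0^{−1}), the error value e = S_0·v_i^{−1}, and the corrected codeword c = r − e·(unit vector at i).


S = (6, 6, 6), error at position 3, error magnitude e = 3, c = [1, 11, 12, 3, 9].

Step 1: column multipliers v_i = (∏_{j≠i}(α_i − α_j))^{−1} mod 13.
  i = 1 (α = 10): (10−3)(10−1)(10−6)(10−7) = 7·9·4·3 = 756 ≡ 2, so v_1 = 2^{−1} = 7 (mod 13).
  i = 2 (α = 3): (3−10)(3−1)(3−6)(3−7) = (−7)·2·(−3)·(−4) = −168 ≡ 1, so v_2 = 1^{−1} = 1 (mod 13).
  i = 3 (α = 1): (1−10)(1−3)(1−6)(1−7) = (−9)·(−2)·(−5)·(−6) = 540 ≡ 7, so v_3 = 7^{−1} = 2 (mod 13).
  i = 4 (α = 6): (6−10)(6−3)(6−1)(6−7) = (−4)·3·5·(−1) = 60 ≡ 8, so v_4 = 8^{−1} = 5 (mod 13).
  i = 5 (α = 7): (7−10)(7−3)(7−1)(7−6) = (−3)·4·6·1 = −72 ≡ 6, so v_5 = 6^{−1} = 11 (mod 13).
  v = [7, 1, 2, 5, 11].
Step 2: syndromes of r = [1, 11, 2, 3, 9] (all sums mod 13).
  S_0 = Σ v_i r_i = 7·1 + 1·11 + 2·2 + 5·3 + 11·9 = 136 ≡ 6.
  S_1 = Σ v_i α_i r_i = 7·10·1 + 1·3·11 + 2·1·2 + 5·6·3 + 11·7·9 = 890 ≡ 6.
  α_i^2 mod 13 = [9, 9, 1, 10, 10].
  S_2 = Σ v_i α_i^2 r_i = 7·9·1 + 1·9·11 + 2·1·2 + 5·10·3 + 11·10·9 = 1306 ≡ 6.
  S = (6, 6, 6) ≠ 0, so r is not a codeword (an error is present).
Step 3: locate the error. For a single error e at position i, S_ℓ = v_i·e·α_i^ℓ, so α_err = S_1/S_0.
  S_0^{−1} = 6^{−1} = 11 (mod 13), so α_err = 6·11 = 66 ≡ 1 = α_3. Error position i = 3.
  Consistency check: S_2/S_1 = 6·11 = 66 ≡ 1 = α_err ✓ (single-error assumption holds).
Step 4: error magnitude e = S_0/v_3 = S_0·∏_{j≠3}(α_3 − α_j) = 6·7 = 42 ≡ 3 (mod 13).
Step 5: correct position 3: c_3 = r_3 − e = 2 − 3 ≡ 12 (mod 13). Hence c = [1, 11, 12, 3, 9].
  Check: interpolating c through the α_i gives m(x) = 6 + 6·x (degree < 2) with m(α_i) = c_i for every i, so c is indeed a codeword.


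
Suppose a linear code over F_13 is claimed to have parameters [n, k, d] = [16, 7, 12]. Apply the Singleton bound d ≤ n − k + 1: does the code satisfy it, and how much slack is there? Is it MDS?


Singleton RHS = n − k + 1 = 10, slack = -2, bound violated (no such code; not MDS).

Singleton bound: d ≤ n − k + 1.
Here n = 16, k = 7, so n − k + 1 = 10.
Given d = 12, check d ≤ 10: NO.
Slack = (n − k + 1) − d = -2.
The slack is negative: d = 12 exceeds n − k + 1 = 10 by 2, so the Singleton bound is violated and no linear [16, 7, 12]_13 code can exist. In particular it is not MDS (MDS requires d = n − k + 1 exactly).
Description: the claimed parameters are [16, 7, 12]_13; such a code would be impossible (violates the Singleton bound).


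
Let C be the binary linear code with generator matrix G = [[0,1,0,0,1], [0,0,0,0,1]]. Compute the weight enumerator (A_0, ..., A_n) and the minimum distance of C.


Weight distribution: A_0 = 1, A_1 = 2, A_2 = 1. Minimum distance d = 1.

Enumerate all 2^2 = 4 messages m ∈ F_2^2.
For each, compute codeword c = mG in F_2^5, then tally its weight.
  m = 00 → c = 00000, weight = 0.
  m = 10 → c = 01001, weight = 2.
  m = 01 → c = 00001, weight = 1.
  m = 11 → c = 01000, weight = 1.
Tally weights:
  weight 0: 1 codewords.
  weight 1: 2 codewords.
  weight 2: 1 codewords.
Minimum distance d = smallest w > 0 with A_w > 0 = 1.
Sanity: Σ A_w = 4 = 2^2 = 4 ✓.


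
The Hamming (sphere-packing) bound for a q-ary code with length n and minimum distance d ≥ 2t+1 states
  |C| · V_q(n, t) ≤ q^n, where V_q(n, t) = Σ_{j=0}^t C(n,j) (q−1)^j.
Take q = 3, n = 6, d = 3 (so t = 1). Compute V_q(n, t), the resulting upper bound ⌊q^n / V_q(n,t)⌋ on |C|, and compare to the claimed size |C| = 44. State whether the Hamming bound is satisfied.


V_q(n, t) = 13, q^n = 729, Hamming bound = 56, |C| = 44 ≤ bound (satisfied).

Step 1: Compute V_q(n, t) = Σ_{j=0}^1 C(n, j) (q−1)^j.
  j = 0: C(6,0)·(2)^0 = 1·1 = 1.
  j = 1: C(6,1)·(2)^1 = 6·2 = 12.
  V_q(n, t) = 1 + 12 = 13.
Step 2: q^n = 3^6 = 729.
Step 3: Hamming bound ⌊q^n / V_q(n,t)⌋ = ⌊729/13⌋ = 56.
Step 4: Compare |C| = 44 to 56: satisfied.
The claimed |C| lies below the Hamming bound.


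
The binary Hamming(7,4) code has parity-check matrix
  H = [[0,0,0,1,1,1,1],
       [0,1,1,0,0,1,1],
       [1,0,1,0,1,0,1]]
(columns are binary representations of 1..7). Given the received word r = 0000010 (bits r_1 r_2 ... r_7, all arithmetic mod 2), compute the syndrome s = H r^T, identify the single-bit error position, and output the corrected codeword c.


s = (1, 1, 0)^T, error position = 6, corrected codeword c = 0000000

Compute s = H r^T mod 2 one row at a time:
  s_1 = 0 + 0 + 1 + 0 = 1 ≡ 1 (mod 2).
  s_2 = 0 + 0 + 1 + 0 = 1 ≡ 1 (mod 2).
  s_3 = 0 + 0 + 0 + 0 = 0 ≡ 0 (mod 2).
s = (1, 1, 0)^T — this equals column 6 of H (binary 110), so error is at position 6.
Correct: flip bit 6 of r = 0000010 to get c = 0000000.


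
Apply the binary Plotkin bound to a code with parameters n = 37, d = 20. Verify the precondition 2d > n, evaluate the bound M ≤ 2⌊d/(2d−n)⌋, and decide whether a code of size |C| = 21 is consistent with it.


Plotkin bound M ≤ 12; given |C| = 21 > bound (violated).

Check applicability: 2d = 40, n = 37.
2d − n = 3 > 0, so Plotkin applies.
Compute d/(2d−n) = 20/3 ≈ 6.6667.
⌊d/(2d−n)⌋ = 6.
Plotkin bound: M ≤ 2·6 = 12.
Given |C| = 21, check: VIOLATED.
This |C| is above the Plotkin bound, so no binary code with n = 37, d = 20 and 21 codewords exists.


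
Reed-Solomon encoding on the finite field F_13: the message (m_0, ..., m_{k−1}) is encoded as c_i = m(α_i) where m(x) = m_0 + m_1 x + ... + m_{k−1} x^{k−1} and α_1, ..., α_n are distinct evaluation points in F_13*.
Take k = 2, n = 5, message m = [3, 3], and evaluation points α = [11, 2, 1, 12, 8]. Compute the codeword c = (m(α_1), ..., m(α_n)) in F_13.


c = [10, 9, 6, 0, 1]

Message polynomial: m(x) = 3 + 3·x (mod 13).
For each evaluation point α_i, compute m(α_i) mod 13:
  α_1 = 11: Horner steps 3 → 10, so m(11) = 10.
  α_2 = 2: Horner steps 3 → 9, so m(2) = 9.
  α_3 = 1: Horner steps 3 → 6, so m(1) = 6.
  α_4 = 12: Horner steps 3 → 0, so m(12) = 0.
  α_5 = 8: Horner steps 3 → 1, so m(8) = 1.
Codeword c = [10, 9, 6, 0, 1] ∈ F_13^5.


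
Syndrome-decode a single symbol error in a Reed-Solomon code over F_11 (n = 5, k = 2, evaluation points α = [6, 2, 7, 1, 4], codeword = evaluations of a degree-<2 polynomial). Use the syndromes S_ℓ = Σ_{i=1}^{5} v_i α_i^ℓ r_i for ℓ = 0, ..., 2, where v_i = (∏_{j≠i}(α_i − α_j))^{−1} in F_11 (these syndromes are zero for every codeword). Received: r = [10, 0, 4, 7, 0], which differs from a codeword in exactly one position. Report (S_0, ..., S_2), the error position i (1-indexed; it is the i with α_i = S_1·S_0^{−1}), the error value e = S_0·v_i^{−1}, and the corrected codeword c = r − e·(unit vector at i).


S = (8, 5, 10), error at position 2, error magnitude e = 10, c = [10, 1, 4, 7, 0].

Step 1: column multipliers v_i = (∏_{j≠i}(α_i − α_j))^{−1} mod 11.
  i = 1 (α = 6): (6−2)(6−7)(6−1)(6−4) = 4·(−1)·5·2 = −40 ≡ 4, so v_1 = 4^{−1} = 3 (mod 11).
  i = 2 (α = 2): (2−6)(2−7)(2−1)(2−4) = (−4)·(−5)·1·(−2) = −40 ≡ 4, so v_2 = 4^{−1} = 3 (mod 11).
  i = 3 (α = 7): (7−6)(7−2)(7−1)(7−4) = 1·5·6·3 = 90 ≡ 2, so v_3 = 2^{−1} = 6 (mod 11).
  i = 4 (α = 1): (1−6)(1−2)(1−7)(1−4) = (−5)·(−1)·(−6)·(−3) = 90 ≡ 2, so v_4 = 2^{−1} = 6 (mod 11).
  i = 5 (α = 4): (4−6)(4−2)(4−7)(4−1) = (−2)·2·(−3)·3 = 36 ≡ 3, so v_5 = 3^{−1} = 4 (mod 11).
  v = [3, 3, 6, 6, 4].
Step 2: syndromes of r = [10, 0, 4, 7, 0] (all sums mod 11).
  S_0 = Σ v_i r_i = 3·10 + 3·0 + 6·4 + 6·7 + 4·0 = 96 ≡ 8.
  S_1 = Σ v_i α_i r_i = 3·6·10 + 3·2·0 + 6·7·4 + 6·1·7 + 4·4·0 = 390 ≡ 5.
  α_i^2 mod 11 = [3, 4, 5, 1, 5].
  S_2 = Σ v_i α_i^2 r_i = 3·3·10 + 3·4·0 + 6·5·4 + 6·1·7 + 4·5·0 = 252 ≡ 10.
  S = (8, 5, 10) ≠ 0, so r is not a codeword (an error is present).
Step 3: locate the error. For a single error e at position i, S_ℓ = v_i·e·α_i^ℓ, so α_err = S_1/S_0.
  S_0^{−1} = 8^{−1} = 7 (mod 11), so α_err = 5·7 = 35 ≡ 2 = α_2. Error position i = 2.
  Consistency check: S_2/S_1 = 10·9 = 90 ≡ 2 = α_err ✓ (single-error assumption holds).
Step 4: error magnitude e = S_0/v_2 = S_0·∏_{j≠2}(α_2 − α_j) = 8·4 = 32 ≡ 10 (mod 11).
Step 5: correct position 2: c_2 = r_2 − e = 0 − 10 ≡ 1 (mod 11). Hence c = [10, 1, 4, 7, 0].
  Check: interpolating c through the α_i gives m(x) = 2 + 5·x (degree < 2) with m(α_i) = c_i for every i, so c is indeed a codeword.


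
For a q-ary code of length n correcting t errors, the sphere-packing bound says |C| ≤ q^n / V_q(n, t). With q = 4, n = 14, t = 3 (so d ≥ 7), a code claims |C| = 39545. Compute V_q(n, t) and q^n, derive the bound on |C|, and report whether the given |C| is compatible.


V_q(n, t) = 10690, q^n = 268435456, Hamming bound = 25110, |C| = 39545 > bound (violated).

Step 1: Compute V_q(n, t) = Σ_{j=0}^3 C(n, j) (q−1)^j.
  j = 0: C(14,0)·(3)^0 = 1·1 = 1.
  j = 1: C(14,1)·(3)^1 = 14·3 = 42.
  j = 2: C(14,2)·(3)^2 = 91·9 = 819.
  j = 3: C(14,3)·(3)^3 = 364·27 = 9828.
  V_q(n, t) = 1 + 42 + 819 + 9828 = 10690.
Step 2: q^n = 4^14 = 268435456.
Step 3: Hamming bound ⌊q^n / V_q(n,t)⌋ = ⌊268435456/10690⌋ = 25110.
Step 4: Compare |C| = 39545 to 25110: violated.
The claimed |C| lies above the Hamming bound, so no 4-ary code of length 14 with d ≥ 7 can have 39545 codewords.


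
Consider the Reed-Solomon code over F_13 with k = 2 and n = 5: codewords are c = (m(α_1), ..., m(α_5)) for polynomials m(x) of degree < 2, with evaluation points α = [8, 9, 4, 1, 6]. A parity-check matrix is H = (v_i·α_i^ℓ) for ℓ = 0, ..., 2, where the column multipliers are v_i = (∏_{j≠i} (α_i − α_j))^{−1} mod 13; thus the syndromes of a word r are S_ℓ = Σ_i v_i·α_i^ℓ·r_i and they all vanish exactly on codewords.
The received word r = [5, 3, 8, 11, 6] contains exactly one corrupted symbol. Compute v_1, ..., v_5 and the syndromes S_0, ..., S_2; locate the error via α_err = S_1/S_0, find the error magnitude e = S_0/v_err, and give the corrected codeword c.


S = (3, 11, 10), error at position 1, error magnitude e = 1, c = [4, 3, 8, 11, 6].

Step 1: column multipliers v_i = (∏_{j≠i}(α_i − α_j))^{−1} mod 13.
  i = 1 (α = 8): (8−9)(8−4)(8−1)(8−6) = (−1)·4·7·2 = −56 ≡ 9, so v_1 = 9^{−1} = 3 (mod 13).
  i = 2 (α = 9): (9−8)(9−4)(9−1)(9−6) = 1·5·8·3 = 120 ≡ 3, so v_2 = 3^{−1} = 9 (mod 13).
  i = 3 (α = 4): (4−8)(4−9)(4−1)(4−6) = (−4)·(−5)·3·(−2) = −120 ≡ 10, so v_3 = 10^{−1} = 4 (mod 13).
  i = 4 (α = 1): (1−8)(1−9)(1−4)(1−6) = (−7)·(−8)·(−3)·(−5) = 840 ≡ 8, so v_4 = 8^{−1} = 5 (mod 13).
  i = 5 (α = 6): (6−8)(6−9)(6−4)(6−1) = (−2)·(−3)·2·5 = 60 ≡ 8, so v_5 = 8^{−1} = 5 (mod 13).
  v = [3, 9, 4, 5, 5].
Step 2: syndromes of r = [5, 3, 8, 11, 6] (all sums mod 13).
  S_0 = Σ v_i r_i = 3·5 + 9·3 + 4·8 + 5·11 + 5·6 = 159 ≡ 3.
  S_1 = Σ v_i α_i r_i = 3·8·5 + 9·9·3 + 4·4·8 + 5·1·11 + 5·6·6 = 726 ≡ 11.
  α_i^2 mod 13 = [12, 3, 3, 1, 10].
  S_2 = Σ v_i α_i^2 r_i = 3·12·5 + 9·3·3 + 4·3·8 + 5·1·11 + 5·10·6 = 712 ≡ 10.
  S = (3, 11, 10) ≠ 0, so r is not a codeword (an error is present).
Step 3: locate the error. For a single error e at position i, S_ℓ = v_i·e·α_i^ℓ, so α_err = S_1/S_0.
  S_0^{−1} = 3^{−1} = 9 (mod 13), so α_err = 11·9 = 99 ≡ 8 = α_1. Error position i = 1.
  Consistency check: S_2/S_1 = 10·6 = 60 ≡ 8 = α_err ✓ (single-error assumption holds).
Step 4: error magnitude e = S_0/v_1 = S_0·∏_{j≠1}(α_1 − α_j) = 3·9 = 27 ≡ 1 (mod 13).
Step 5: correct position 1: c_1 = r_1 − e = 5 − 1 ≡ 4 (mod 13). Hence c = [4, 3, 8, 11, 6].
  Check: interpolating c through the α_i gives m(x) = 12 + 12·x (degree < 2) with m(α_i) = c_i for every i, so c is indeed a codeword.


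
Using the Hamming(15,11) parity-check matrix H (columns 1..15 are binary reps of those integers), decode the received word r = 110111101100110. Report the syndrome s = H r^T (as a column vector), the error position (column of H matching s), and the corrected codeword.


s = (0, 0, 1, 1)^T, error position = 3, corrected codeword c = 111111101100110

Compute s = H r^T mod 2 one row at a time:
  s_1 = 0 + 1 + 1 + 0 + 0 + 1 + 1 + 0 = 4 ≡ 0 (mod 2).
  s_2 = 1 + 1 + 1 + 1 + 0 + 1 + 1 + 0 = 6 ≡ 0 (mod 2).
  s_3 = 1 + 0 + 1 + 1 + 1 + 0 + 1 + 0 = 5 ≡ 1 (mod 2).
  s_4 = 1 + 0 + 1 + 1 + 1 + 0 + 1 + 0 = 5 ≡ 1 (mod 2).
s = (0, 0, 1, 1)^T — this equals column 3 of H (binary 0011), so error is at position 3.
Correct: flip bit 3 of r = 110111101100110 to get c = 111111101100110.


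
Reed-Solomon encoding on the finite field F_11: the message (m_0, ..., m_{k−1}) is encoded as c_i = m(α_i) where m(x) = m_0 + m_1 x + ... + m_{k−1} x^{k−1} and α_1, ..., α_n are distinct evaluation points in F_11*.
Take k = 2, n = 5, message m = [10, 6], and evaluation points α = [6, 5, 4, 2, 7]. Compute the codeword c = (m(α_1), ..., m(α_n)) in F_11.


c = [2, 7, 1, 0, 8]

Message polynomial: m(x) = 10 + 6·x (mod 11).
For each evaluation point α_i, compute m(α_i) mod 11:
  α_1 = 6: Horner steps 6 → 2, so m(6) = 2.
  α_2 = 5: Horner steps 6 → 7, so m(5) = 7.
  α_3 = 4: Horner steps 6 → 1, so m(4) = 1.
  α_4 = 2: Horner steps 6 → 0, so m(2) = 0.
  α_5 = 7: Horner steps 6 → 8, so m(7) = 8.
Codeword c = [2, 7, 1, 0, 8] ∈ F_11^5.


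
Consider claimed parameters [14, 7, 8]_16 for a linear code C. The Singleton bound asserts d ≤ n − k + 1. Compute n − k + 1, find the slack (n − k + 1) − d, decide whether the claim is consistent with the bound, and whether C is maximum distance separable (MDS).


Singleton RHS = n − k + 1 = 8, slack = 0, bound satisfied, MDS.

Singleton bound: d ≤ n − k + 1.
Here n = 14, k = 7, so n − k + 1 = 8.
Given d = 8, check d ≤ 8: YES.
Slack = (n − k + 1) − d = 0.
The code is MDS (slack = 0).
Description: the claimed parameters are [14, 7, 8]_16; such a code would be MDS (meets Singleton bound).


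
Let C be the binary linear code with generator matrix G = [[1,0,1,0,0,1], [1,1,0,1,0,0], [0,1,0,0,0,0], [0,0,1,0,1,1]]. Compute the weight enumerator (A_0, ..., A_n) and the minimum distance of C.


Weight distribution: A_0 = 1, A_1 = 1, A_2 = 3, A_3 = 6, A_4 = 3, A_5 = 1, A_6 = 1. Minimum distance d = 1.

Enumerate all 2^4 = 16 messages m ∈ F_2^4.
For each, compute codeword c = mG in F_2^6, then tally its weight.
  m = 0000 → c = 000000, weight = 0.
  m = 1000 → c = 101001, weight = 3.
  m = 0100 → c = 110100, weight = 3.
  m = 1100 → c = 011101, weight = 4.
  m = 0010 → c = 010000, weight = 1.
  m = 1010 → c = 111001, weight = 4.
  m = 0110 → c = 100100, weight = 2.
  m = 1110 → c = 001101, weight = 3.
  m = 0001 → c = 001011, weight = 3.
  m = 1001 → c = 100010, weight = 2.
  m = 0101 → c = 111111, weight = 6.
  m = 1101 → c = 010110, weight = 3.
  m = 0011 → c = 011011, weight = 4.
  m = 1011 → c = 110010, weight = 3.
  m = 0111 → c = 101111, weight = 5.
  m = 1111 → c = 000110, weight = 2.
Tally weights:
  weight 0: 1 codewords.
  weight 1: 1 codewords.
  weight 2: 3 codewords.
  weight 3: 6 codewords.
  weight 4: 3 codewords.
  weight 5: 1 codewords.
  weight 6: 1 codewords.
Minimum distance d = smallest w > 0 with A_w > 0 = 1.
Sanity: Σ A_w = 16 = 2^4 = 16 ✓.


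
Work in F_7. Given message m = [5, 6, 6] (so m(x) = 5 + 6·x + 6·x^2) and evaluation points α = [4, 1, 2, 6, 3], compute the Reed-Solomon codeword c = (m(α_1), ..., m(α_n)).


c = [6, 3, 6, 5, 0]

Message polynomial: m(x) = 5 + 6·x + 6·x^2 (mod 7).
For each evaluation point α_i, compute m(α_i) mod 7:
  α_1 = 4: Horner steps 6 → 2 → 6, so m(4) = 6.
  α_2 = 1: Horner steps 6 → 5 → 3, so m(1) = 3.
  α_3 = 2: Horner steps 6 → 4 → 6, so m(2) = 6.
  α_4 = 6: Horner steps 6 → 0 → 5, so m(6) = 5.
  α_5 = 3: Horner steps 6 → 3 → 0, so m(3) = 0.
Codeword c = [6, 3, 6, 5, 0] ∈ F_7^5.


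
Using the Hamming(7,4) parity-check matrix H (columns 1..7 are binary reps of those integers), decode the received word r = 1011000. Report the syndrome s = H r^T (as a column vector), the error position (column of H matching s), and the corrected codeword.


s = (1, 1, 0)^T, error position = 6, corrected codeword c = 1011010

Compute s = H r^T mod 2 one row at a time:
  s_1 = 1 + 0 + 0 + 0 = 1 ≡ 1 (mod 2).
  s_2 = 0 + 1 + 0 + 0 = 1 ≡ 1 (mod 2).
  s_3 = 1 + 1 + 0 + 0 = 2 ≡ 0 (mod 2).
s = (1, 1, 0)^T — this equals column 6 of H (binary 110), so error is at position 6.
Correct: flip bit 6 of r = 1011000 to get c = 1011010.


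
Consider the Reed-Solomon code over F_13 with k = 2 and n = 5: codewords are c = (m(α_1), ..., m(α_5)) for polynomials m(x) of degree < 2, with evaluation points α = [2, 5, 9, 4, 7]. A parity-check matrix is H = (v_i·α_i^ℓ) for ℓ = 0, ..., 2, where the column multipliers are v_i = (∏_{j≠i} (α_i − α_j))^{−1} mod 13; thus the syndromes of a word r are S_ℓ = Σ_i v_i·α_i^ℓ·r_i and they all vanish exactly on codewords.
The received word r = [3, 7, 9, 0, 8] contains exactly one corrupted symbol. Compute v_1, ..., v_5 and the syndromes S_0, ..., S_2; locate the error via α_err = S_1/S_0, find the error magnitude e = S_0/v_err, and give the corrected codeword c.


S = (2, 4, 8), error at position 1, error magnitude e = 4, c = [12, 7, 9, 0, 8].

Step 1: column multipliers v_i = (∏_{j≠i}(α_i − α_j))^{−1} mod 13.
  i = 1 (α = 2): (2−5)(2−9)(2−4)(2−7) = (−3)·(−7)·(−2)·(−5) = 210 ≡ 2, so v_1 = 2^{−1} = 7 (mod 13).
  i = 2 (α = 5): (5−2)(5−9)(5−4)(5−7) = 3·(−4)·1·(−2) = 24 ≡ 11, so v_2 = 11^{−1} = 6 (mod 13).
  i = 3 (α = 9): (9−2)(9−5)(9−4)(9−7) = 7·4·5·2 = 280 ≡ 7, so v_3 = 7^{−1} = 2 (mod 13).
  i = 4 (α = 4): (4−2)(4−5)(4−9)(4−7) = 2·(−1)·(−5)·(−3) = −30 ≡ 9, so v_4 = 9^{−1} = 3 (mod 13).
  i = 5 (α = 7): (7−2)(7−5)(7−9)(7−4) = 5·2·(−2)·3 = −60 ≡ 5, so v_5 = 5^{−1} = 8 (mod 13).
  v = [7, 6, 2, 3, 8].
Step 2: syndromes of r = [3, 7, 9, 0, 8] (all sums mod 13).
  S_0 = Σ v_i r_i = 7·3 + 6·7 + 2·9 + 3·0 + 8·8 = 145 ≡ 2.
  S_1 = Σ v_i α_i r_i = 7·2·3 + 6·5·7 + 2·9·9 + 3·4·0 + 8·7·8 = 862 ≡ 4.
  α_i^2 mod 13 = [4, 12, 3, 3, 10].
  S_2 = Σ v_i α_i^2 r_i = 7·4·3 + 6·12·7 + 2·3·9 + 3·3·0 + 8·10·8 = 1282 ≡ 8.
  S = (2, 4, 8) ≠ 0, so r is not a codeword (an error is present).
Step 3: locate the error. For a single error e at position i, S_ℓ = v_i·e·α_i^ℓ, so α_err = S_1/S_0.
  S_0^{−1} = 2^{−1} = 7 (mod 13), so α_err = 4·7 = 28 ≡ 2 = α_1. Error position i = 1.
  Consistency check: S_2/S_1 = 8·10 = 80 ≡ 2 = α_err ✓ (single-error assumption holds).
Step 4: error magnitude e = S_0/v_1 = S_0·∏_{j≠1}(α_1 − α_j) = 2·2 = 4 ≡ 4 (mod 13).
Step 5: correct position 1: c_1 = r_1 − e = 3 − 4 ≡ 12 (mod 13). Hence c = [12, 7, 9, 0, 8].
  Check: interpolating c through the α_i gives m(x) = 11 + 7·x (degree < 2) with m(α_i) = c_i for every i, so c is indeed a codeword.


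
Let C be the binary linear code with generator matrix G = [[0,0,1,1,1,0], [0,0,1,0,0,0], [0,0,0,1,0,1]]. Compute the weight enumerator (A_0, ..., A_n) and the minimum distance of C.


Weight distribution: A_0 = 1, A_1 = 1, A_2 = 3, A_3 = 3. Minimum distance d = 1.

Enumerate all 2^3 = 8 messages m ∈ F_2^3.
For each, compute codeword c = mG in F_2^6, then tally its weight.
  m = 000 → c = 000000, weight = 0.
  m = 100 → c = 001110, weight = 3.
  m = 010 → c = 001000, weight = 1.
  m = 110 → c = 000110, weight = 2.
  m = 001 → c = 000101, weight = 2.
  m = 101 → c = 001011, weight = 3.
  m = 011 → c = 001101, weight = 3.
  m = 111 → c = 000011, weight = 2.
Tally weights:
  weight 0: 1 codewords.
  weight 1: 1 codewords.
  weight 2: 3 codewords.
  weight 3: 3 codewords.
Minimum distance d = smallest w > 0 with A_w > 0 = 1.
Sanity: Σ A_w = 8 = 2^3 = 8 ✓.


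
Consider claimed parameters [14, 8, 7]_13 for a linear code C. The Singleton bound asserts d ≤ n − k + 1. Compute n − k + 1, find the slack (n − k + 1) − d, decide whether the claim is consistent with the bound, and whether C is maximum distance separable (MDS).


Singleton RHS = n − k + 1 = 7, slack = 0, bound satisfied, MDS.

Singleton bound: d ≤ n − k + 1.
Here n = 14, k = 8, so n − k + 1 = 7.
Given d = 7, check d ≤ 7: YES.
Slack = (n − k + 1) − d = 0.
The code is MDS (slack = 0).
Description: the claimed parameters are [14, 8, 7]_13; such a code would be MDS (meets Singleton bound).


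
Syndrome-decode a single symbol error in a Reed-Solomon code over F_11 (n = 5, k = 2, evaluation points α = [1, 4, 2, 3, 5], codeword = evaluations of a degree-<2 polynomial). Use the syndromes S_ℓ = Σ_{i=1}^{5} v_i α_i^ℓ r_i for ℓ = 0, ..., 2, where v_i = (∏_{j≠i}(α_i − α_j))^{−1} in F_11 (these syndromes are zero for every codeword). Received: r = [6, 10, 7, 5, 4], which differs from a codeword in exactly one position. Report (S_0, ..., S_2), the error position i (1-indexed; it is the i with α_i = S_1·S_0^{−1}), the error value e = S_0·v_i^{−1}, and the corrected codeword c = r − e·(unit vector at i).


S = (8, 5, 10), error at position 3, error magnitude e = 7, c = [6, 10, 0, 5, 4].

Step 1: column multipliers v_i = (∏_{j≠i}(α_i − α_j))^{−1} mod 11.
  i = 1 (α = 1): (1−4)(1−2)(1−3)(1−5) = (−3)·(−1)·(−2)·(−4) = 24 ≡ 2, so v_1 = 2^{−1} = 6 (mod 11).
  i = 2 (α = 4): (4−1)(4−2)(4−3)(4−5) = 3·2·1·(−1) = −6 ≡ 5, so v_2 = 5^{−1} = 9 (mod 11).
  i = 3 (α = 2): (2−1)(2−4)(2−3)(2−5) = 1·(−2)·(−1)·(−3) = −6 ≡ 5, so v_3 = 5^{−1} = 9 (mod 11).
  i = 4 (α = 3): (3−1)(3−4)(3−2)(3−5) = 2·(−1)·1·(−2) = 4 ≡ 4, so v_4 = 4^{−1} = 3 (mod 11).
  i = 5 (α = 5): (5−1)(5−4)(5−2)(5−3) = 4·1·3·2 = 24 ≡ 2, so v_5 = 2^{−1} = 6 (mod 11).
  v = [6, 9, 9, 3, 6].
Step 2: syndromes of r = [6, 10, 7, 5, 4] (all sums mod 11).
  S_0 = Σ v_i r_i = 6·6 + 9·10 + 9·7 + 3·5 + 6·4 = 228 ≡ 8.
  S_1 = Σ v_i α_i r_i = 6·1·6 + 9·4·10 + 9·2·7 + 3·3·5 + 6·5·4 = 687 ≡ 5.
  α_i^2 mod 11 = [1, 5, 4, 9, 3].
  S_2 = Σ v_i α_i^2 r_i = 6·1·6 + 9·5·10 + 9·4·7 + 3·9·5 + 6·3·4 = 945 ≡ 10.
  S = (8, 5, 10) ≠ 0, so r is not a codeword (an error is present).
Step 3: locate the error. For a single error e at position i, S_ℓ = v_i·e·α_i^ℓ, so α_err = S_1/S_0.
  S_0^{−1} = 8^{−1} = 7 (mod 11), so α_err = 5·7 = 35 ≡ 2 = α_3. Error position i = 3.
  Consistency check: S_2/S_1 = 10·9 = 90 ≡ 2 = α_err ✓ (single-error assumption holds).
Step 4: error magnitude e = S_0/v_3 = S_0·∏_{j≠3}(α_3 − α_j) = 8·5 = 40 ≡ 7 (mod 11).
Step 5: correct position 3: c_3 = r_3 − e = 7 − 7 ≡ 0 (mod 11). Hence c = [6, 10, 0, 5, 4].
  Check: interpolating c through the α_i gives m(x) = 1 + 5·x (degree < 2) with m(α_i) = c_i for every i, so c is indeed a codeword.


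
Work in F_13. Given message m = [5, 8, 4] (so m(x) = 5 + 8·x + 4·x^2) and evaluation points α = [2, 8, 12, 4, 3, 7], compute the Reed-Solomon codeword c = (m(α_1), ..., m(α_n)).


c = [11, 0, 1, 10, 0, 10]

Message polynomial: m(x) = 5 + 8·x + 4·x^2 (mod 13).
For each evaluation point α_i, compute m(α_i) mod 13:
  α_1 = 2: Horner steps 4 → 3 → 11, so m(2) = 11.
  α_2 = 8: Horner steps 4 → 1 → 0, so m(8) = 0.
  α_3 = 12: Horner steps 4 → 4 → 1, so m(12) = 1.
  α_4 = 4: Horner steps 4 → 11 → 10, so m(4) = 10.
  α_5 = 3: Horner steps 4 → 7 → 0, so m(3) = 0.
  α_6 = 7: Horner steps 4 → 10 → 10, so m(7) = 10.
Codeword c = [11, 0, 1, 10, 0, 10] ∈ F_13^6.


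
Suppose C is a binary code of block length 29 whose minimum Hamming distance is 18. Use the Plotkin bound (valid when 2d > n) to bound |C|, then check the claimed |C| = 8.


Plotkin bound M ≤ 4; given |C| = 8 > bound (violated).

Check applicability: 2d = 36, n = 29.
2d − n = 7 > 0, so Plotkin applies.
Compute d/(2d−n) = 18/7 ≈ 2.5714.
⌊d/(2d−n)⌋ = 2.
Plotkin bound: M ≤ 2·2 = 4.
Given |C| = 8, check: VIOLATED.
This |C| is above the Plotkin bound, so no binary code with n = 29, d = 18 and 8 codewords exists.


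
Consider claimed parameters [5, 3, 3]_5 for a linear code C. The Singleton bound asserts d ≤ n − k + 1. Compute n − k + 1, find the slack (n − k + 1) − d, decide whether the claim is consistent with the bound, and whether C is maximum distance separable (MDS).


Singleton RHS = n − k + 1 = 3, slack = 0, bound satisfied, MDS.

Singleton bound: d ≤ n − k + 1.
Here n = 5, k = 3, so n − k + 1 = 3.
Given d = 3, check d ≤ 3: YES.
Slack = (n − k + 1) − d = 0.
The code is MDS (slack = 0).
Description: the claimed parameters are [5, 3, 3]_5; such a code would be MDS (meets Singleton bound).


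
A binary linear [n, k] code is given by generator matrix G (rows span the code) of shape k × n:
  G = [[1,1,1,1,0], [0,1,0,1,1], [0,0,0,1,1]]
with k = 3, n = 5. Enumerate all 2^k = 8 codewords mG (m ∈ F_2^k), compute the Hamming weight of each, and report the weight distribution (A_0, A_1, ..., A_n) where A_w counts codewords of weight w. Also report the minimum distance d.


Weight distribution: A_0 = 1, A_1 = 1, A_2 = 1, A_3 = 3, A_4 = 2. Minimum distance d = 1.

Enumerate all 2^3 = 8 messages m ∈ F_2^3.
For each, compute codeword c = mG in F_2^5, then tally its weight.
  m = 000 → c = 00000, weight = 0.
  m = 100 → c = 11110, weight = 4.
  m = 010 → c = 01011, weight = 3.
  m = 110 → c = 10101, weight = 3.
  m = 001 → c = 00011, weight = 2.
  m = 101 → c = 11101, weight = 4.
  m = 011 → c = 01000, weight = 1.
  m = 111 → c = 10110, weight = 3.
Tally weights:
  weight 0: 1 codewords.
  weight 1: 1 codewords.
  weight 2: 1 codewords.
  weight 3: 3 codewords.
  weight 4: 2 codewords.
Minimum distance d = smallest w > 0 with A_w > 0 = 1.
Sanity: Σ A_w = 8 = 2^3 = 8 ✓.


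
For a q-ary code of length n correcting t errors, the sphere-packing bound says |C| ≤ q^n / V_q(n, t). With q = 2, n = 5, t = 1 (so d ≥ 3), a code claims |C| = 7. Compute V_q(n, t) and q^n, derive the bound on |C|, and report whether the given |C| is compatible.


V_q(n, t) = 6, q^n = 32, Hamming bound = 5, |C| = 7 > bound (violated).

Step 1: Compute V_q(n, t) = Σ_{j=0}^1 C(n, j) (q−1)^j.
  j = 0: C(5,0)·(1)^0 = 1·1 = 1.
  j = 1: C(5,1)·(1)^1 = 5·1 = 5.
  V_q(n, t) = 1 + 5 = 6.
Step 2: q^n = 2^5 = 32.
Step 3: Hamming bound ⌊q^n / V_q(n,t)⌋ = ⌊32/6⌋ = 5.
Step 4: Compare |C| = 7 to 5: violated.
The claimed |C| lies above the Hamming bound, so no 2-ary code of length 5 with d ≥ 3 can have 7 codewords.


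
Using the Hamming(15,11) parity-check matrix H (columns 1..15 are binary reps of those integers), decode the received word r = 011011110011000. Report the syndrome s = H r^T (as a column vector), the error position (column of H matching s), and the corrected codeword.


s = (1, 0, 1, 0)^T, error position = 10, corrected codeword c = 011011110111000

Compute s = H r^T mod 2 one row at a time:
  s_1 = 1 + 0 + 0 + 1 + 1 + 0 + 0 + 0 = 3 ≡ 1 (mod 2).
  s_2 = 0 + 1 + 1 + 1 + 1 + 0 + 0 + 0 = 4 ≡ 0 (mod 2).
  s_3 = 1 + 1 + 1 + 1 + 0 + 1 + 0 + 0 = 5 ≡ 1 (mod 2).
  s_4 = 0 + 1 + 1 + 1 + 0 + 1 + 0 + 0 = 4 ≡ 0 (mod 2).
s = (1, 0, 1, 0)^T — this equals column 10 of H (binary 1010), so error is at position 10.
Correct: flip bit 10 of r = 011011110011000 to get c = 011011110111000.


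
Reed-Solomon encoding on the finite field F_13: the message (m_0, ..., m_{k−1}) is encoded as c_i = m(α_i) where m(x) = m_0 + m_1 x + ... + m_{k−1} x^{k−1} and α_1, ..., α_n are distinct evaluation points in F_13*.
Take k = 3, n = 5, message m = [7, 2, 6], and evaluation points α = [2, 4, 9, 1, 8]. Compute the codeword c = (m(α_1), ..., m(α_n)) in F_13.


c = [9, 7, 4, 2, 4]

Message polynomial: m(x) = 7 + 2·x + 6·x^2 (mod 13).
For each evaluation point α_i, compute m(α_i) mod 13:
  α_1 = 2: Horner steps 6 → 1 → 9, so m(2) = 9.
  α_2 = 4: Horner steps 6 → 0 → 7, so m(4) = 7.
  α_3 = 9: Horner steps 6 → 4 → 4, so m(9) = 4.
  α_4 = 1: Horner steps 6 → 8 → 2, so m(1) = 2.
  α_5 = 8: Horner steps 6 → 11 → 4, so m(8) = 4.
Codeword c = [9, 7, 4, 2, 4] ∈ F_13^5.


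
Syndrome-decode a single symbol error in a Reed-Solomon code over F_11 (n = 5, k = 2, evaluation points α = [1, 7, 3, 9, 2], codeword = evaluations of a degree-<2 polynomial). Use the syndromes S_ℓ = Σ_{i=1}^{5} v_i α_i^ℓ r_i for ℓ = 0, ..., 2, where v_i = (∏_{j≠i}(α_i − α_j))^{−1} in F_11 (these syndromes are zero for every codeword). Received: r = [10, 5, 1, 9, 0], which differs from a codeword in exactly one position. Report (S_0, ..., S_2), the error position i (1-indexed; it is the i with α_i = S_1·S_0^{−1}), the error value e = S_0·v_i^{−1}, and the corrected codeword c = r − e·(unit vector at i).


S = (2, 7, 8), error at position 4, error magnitude e = 2, c = [10, 5, 1, 7, 0].

Step 1: column multipliers v_i = (∏_{j≠i}(α_i − α_j))^{−1} mod 11.
  i = 1 (α = 1): (1−7)(1−3)(1−9)(1−2) = (−6)·(−2)·(−8)·(−1) = 96 ≡ 8, so v_1 = 8^{−1} = 7 (mod 11).
  i = 2 (α = 7): (7−1)(7−3)(7−9)(7−2) = 6·4·(−2)·5 = −240 ≡ 2, so v_2 = 2^{−1} = 6 (mod 11).
  i = 3 (α = 3): (3−1)(3−7)(3−9)(3−2) = 2·(−4)·(−6)·1 = 48 ≡ 4, so v_3 = 4^{−1} = 3 (mod 11).
  i = 4 (α = 9): (9−1)(9−7)(9−3)(9−2) = 8·2·6·7 = 672 ≡ 1, so v_4 = 1^{−1} = 1 (mod 11).
  i = 5 (α = 2): (2−1)(2−7)(2−3)(2−9) = 1·(−5)·(−1)·(−7) = −35 ≡ 9, so v_5 = 9^{−1} = 5 (mod 11).
  v = [7, 6, 3, 1, 5].
Step 2: syndromes of r = [10, 5, 1, 9, 0] (all sums mod 11).
  S_0 = Σ v_i r_i = 7·10 + 6·5 + 3·1 + 1·9 + 5·0 = 112 ≡ 2.
  S_1 = Σ v_i α_i r_i = 7·1·10 + 6·7·5 + 3·3·1 + 1·9·9 + 5·2·0 = 370 ≡ 7.
  α_i^2 mod 11 = [1, 5, 9, 4, 4].
  S_2 = Σ v_i α_i^2 r_i = 7·1·10 + 6·5·5 + 3·9·1 + 1·4·9 + 5·4·0 = 283 ≡ 8.
  S = (2, 7, 8) ≠ 0, so r is not a codeword (an error is present).
Step 3: locate the error. For a single error e at position i, S_ℓ = v_i·e·α_i^ℓ, so α_err = S_1/S_0.
  S_0^{−1} = 2^{−1} = 6 (mod 11), so α_err = 7·6 = 42 ≡ 9 = α_4. Error position i = 4.
  Consistency check: S_2/S_1 = 8·8 = 64 ≡ 9 = α_err ✓ (single-error assumption holds).
Step 4: error magnitude e = S_0/v_4 = S_0·∏_{j≠4}(α_4 − α_j) = 2·1 = 2 ≡ 2 (mod 11).
Step 5: correct position 4: c_4 = r_4 − e = 9 − 2 ≡ 7 (mod 11). Hence c = [10, 5, 1, 7, 0].
  Check: interpolating c through the α_i gives m(x) = 9 + 1·x (degree < 2) with m(α_i) = c_i for every i, so c is indeed a codeword.


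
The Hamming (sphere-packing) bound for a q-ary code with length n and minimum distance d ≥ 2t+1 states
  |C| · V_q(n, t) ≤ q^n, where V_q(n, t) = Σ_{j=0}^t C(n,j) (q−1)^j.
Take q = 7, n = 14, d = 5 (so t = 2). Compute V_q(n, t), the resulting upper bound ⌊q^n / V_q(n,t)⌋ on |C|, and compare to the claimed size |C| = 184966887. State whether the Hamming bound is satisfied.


V_q(n, t) = 3361, q^n = 678223072849, Hamming bound = 201792047, |C| = 184966887 ≤ bound (satisfied).

Step 1: Compute V_q(n, t) = Σ_{j=0}^2 C(n, j) (q−1)^j.
  j = 0: C(14,0)·(6)^0 = 1·1 = 1.
  j = 1: C(14,1)·(6)^1 = 14·6 = 84.
  j = 2: C(14,2)·(6)^2 = 91·36 = 3276.
  V_q(n, t) = 1 + 84 + 3276 = 3361.
Step 2: q^n = 7^14 = 678223072849.
Step 3: Hamming bound ⌊q^n / V_q(n,t)⌋ = ⌊678223072849/3361⌋ = 201792047.
Step 4: Compare |C| = 184966887 to 201792047: satisfied.
The claimed |C| lies below the Hamming bound.


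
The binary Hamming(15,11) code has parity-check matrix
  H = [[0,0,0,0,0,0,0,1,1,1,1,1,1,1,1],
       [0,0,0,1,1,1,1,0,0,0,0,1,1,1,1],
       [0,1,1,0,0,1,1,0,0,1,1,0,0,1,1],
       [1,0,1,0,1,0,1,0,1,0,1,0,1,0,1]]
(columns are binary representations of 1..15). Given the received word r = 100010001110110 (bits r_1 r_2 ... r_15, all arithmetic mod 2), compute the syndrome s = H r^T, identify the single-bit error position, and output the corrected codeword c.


s = (1, 1, 1, 1)^T, error position = 15, corrected codeword c = 100010001110111

Compute s = H r^T mod 2 one row at a time:
  s_1 = 0 + 1 + 1 + 1 + 0 + 1 + 1 + 0 = 5 ≡ 1 (mod 2).
  s_2 = 0 + 1 + 0 + 0 + 0 + 1 + 1 + 0 = 3 ≡ 1 (mod 2).
  s_3 = 0 + 0 + 0 + 0 + 1 + 1 + 1 + 0 = 3 ≡ 1 (mod 2).
  s_4 = 1 + 0 + 1 + 0 + 1 + 1 + 1 + 0 = 5 ≡ 1 (mod 2).
s = (1, 1, 1, 1)^T — this equals column 15 of H (binary 1111), so error is at position 15.
Correct: flip bit 15 of r = 100010001110110 to get c = 100010001110111.


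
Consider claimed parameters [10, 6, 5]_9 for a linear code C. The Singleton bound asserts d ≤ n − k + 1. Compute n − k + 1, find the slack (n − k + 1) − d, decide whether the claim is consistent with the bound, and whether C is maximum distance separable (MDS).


Singleton RHS = n − k + 1 = 5, slack = 0, bound satisfied, MDS.

Singleton bound: d ≤ n − k + 1.
Here n = 10, k = 6, so n − k + 1 = 5.
Given d = 5, check d ≤ 5: YES.
Slack = (n − k + 1) − d = 0.
The code is MDS (slack = 0).
Description: the claimed parameters are [10, 6, 5]_9; such a code would be MDS (meets Singleton bound).


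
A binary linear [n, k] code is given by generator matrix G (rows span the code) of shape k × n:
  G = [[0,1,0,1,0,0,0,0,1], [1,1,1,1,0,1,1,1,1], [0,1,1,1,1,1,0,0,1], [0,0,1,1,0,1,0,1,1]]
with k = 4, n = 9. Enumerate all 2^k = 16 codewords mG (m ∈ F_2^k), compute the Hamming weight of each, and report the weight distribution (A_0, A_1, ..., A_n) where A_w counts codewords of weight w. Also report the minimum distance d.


Weight distribution: A_0 = 1, A_3 = 4, A_4 = 4, A_5 = 2, A_6 = 2, A_7 = 2, A_8 = 1. Minimum distance d = 3.

Enumerate all 2^4 = 16 messages m ∈ F_2^4.
For each, compute codeword c = mG in F_2^9, then tally its weight.
  m = 0000 → c = 000000000, weight = 0.
  m = 1000 → c = 010100001, weight = 3.
  m = 0100 → c = 111101111, weight = 8.
  m = 1100 → c = 101001110, weight = 5.
  m = 0010 → c = 011111001, weight = 6.
  m = 1010 → c = 001011000, weight = 3.
  m = 0110 → c = 100010110, weight = 4.
  m = 1110 → c = 110110111, weight = 7.
  m = 0001 → c = 001101011, weight = 5.
  m = 1001 → c = 011001010, weight = 4.
  m = 0101 → c = 110000100, weight = 3.
  m = 1101 → c = 100100101, weight = 4.
  m = 0011 → c = 010010010, weight = 3.
  m = 1011 → c = 000110011, weight = 4.
  m = 0111 → c = 101111101, weight = 7.
  m = 1111 → c = 111011100, weight = 6.
Tally weights:
  weight 0: 1 codewords.
  weight 3: 4 codewords.
  weight 4: 4 codewords.
  weight 5: 2 codewords.
  weight 6: 2 codewords.
  weight 7: 2 codewords.
  weight 8: 1 codewords.
Minimum distance d = smallest w > 0 with A_w > 0 = 3.
Sanity: Σ A_w = 16 = 2^4 = 16 ✓.


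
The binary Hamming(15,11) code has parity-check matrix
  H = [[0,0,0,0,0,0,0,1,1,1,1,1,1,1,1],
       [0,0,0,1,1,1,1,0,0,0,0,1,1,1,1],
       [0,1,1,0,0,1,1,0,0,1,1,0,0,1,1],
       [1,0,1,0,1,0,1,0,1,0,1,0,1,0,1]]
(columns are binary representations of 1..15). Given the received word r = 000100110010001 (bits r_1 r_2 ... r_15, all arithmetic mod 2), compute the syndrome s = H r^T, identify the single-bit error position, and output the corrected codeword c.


s = (1, 1, 1, 1)^T, error position = 15, corrected codeword c = 000100110010000

Compute s = H r^T mod 2 one row at a time:
  s_1 = 1 + 0 + 0 + 1 + 0 + 0 + 0 + 1 = 3 ≡ 1 (mod 2).
  s_2 = 1 + 0 + 0 + 1 + 0 + 0 + 0 + 1 = 3 ≡ 1 (mod 2).
  s_3 = 0 + 0 + 0 + 1 + 0 + 1 + 0 + 1 = 3 ≡ 1 (mod 2).
  s_4 = 0 + 0 + 0 + 1 + 0 + 1 + 0 + 1 = 3 ≡ 1 (mod 2).
s = (1, 1, 1, 1)^T — this equals column 15 of H (binary 1111), so error is at position 15.
Correct: flip bit 15 of r = 000100110010001 to get c = 000100110010000.


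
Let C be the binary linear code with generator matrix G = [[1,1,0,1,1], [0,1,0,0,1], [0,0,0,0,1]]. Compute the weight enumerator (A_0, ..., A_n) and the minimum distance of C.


Weight distribution: A_0 = 1, A_1 = 2, A_2 = 2, A_3 = 2, A_4 = 1. Minimum distance d = 1.

Enumerate all 2^3 = 8 messages m ∈ F_2^3.
For each, compute codeword c = mG in F_2^5, then tally its weight.
  m = 000 → c = 00000, weight = 0.
  m = 100 → c = 11011, weight = 4.
  m = 010 → c = 01001, weight = 2.
  m = 110 → c = 10010, weight = 2.
  m = 001 → c = 00001, weight = 1.
  m = 101 → c = 11010, weight = 3.
  m = 011 → c = 01000, weight = 1.
  m = 111 → c = 10011, weight = 3.
Tally weights:
  weight 0: 1 codewords.
  weight 1: 2 codewords.
  weight 2: 2 codewords.
  weight 3: 2 codewords.
  weight 4: 1 codewords.
Minimum distance d = smallest w > 0 with A_w > 0 = 1.
Sanity: Σ A_w = 8 = 2^3 = 8 ✓.
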